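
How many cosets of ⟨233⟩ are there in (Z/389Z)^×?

The order of 233 must divide φ(389) = 389 − 1 = 388 = 2^2 · 97.
Divisors of 388: 1, 2, 4, 97, 194, 388.
Evaluate successive powers at the divisors of 388:
233^1 ≡ 233
233^2 ≡ 218
233^4 ≡ 66
233^97 ≡ 274
233^194 ≡ 388
233^388 ≡ 1
Thus |⟨233⟩| = ord(233) = 388.
[(Z/389Z)^× : ⟨233⟩] = 388/388 = 1.

1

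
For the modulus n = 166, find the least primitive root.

5

φ(166) = φ(2)·φ(83) = 1·82 = 82 = 2 · 41.
g is a primitive root iff g^(82/q) ≢ 1 (mod 166) for each prime q ∈ {2, 41}.
g = 2: gcd(2, 166) = 2 > 1, not a unit — skip.
g = 3: 3^41 ≡ 1 — hits 1, so not a primitive root.
g = 4: gcd(4, 166) = 2 > 1, not a unit — skip.
g = 5: 5^41 ≡ 165; 5^2 ≡ 25 — none is 1, so 5 is a primitive root.
Hence the least primitive root of 166 is 5.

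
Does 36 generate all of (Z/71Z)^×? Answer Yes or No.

φ(71) = 71 − 1 = 70 = 2 · 5 · 7.
Test 36^(70/q) mod 71 for each prime factor q of 70:
36^35 ≡ 1 (mod 71)  [q = 2: ≡ 1 ✗]
36^14 ≡ 25 (mod 71)  [q = 5: ≢ 1 ✓]
36^10 ≡ 45 (mod 71)  [q = 7: ≢ 1 ✓]
The check at q = 2 fails, so 36 generates a proper subgroup.

No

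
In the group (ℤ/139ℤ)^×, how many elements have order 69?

44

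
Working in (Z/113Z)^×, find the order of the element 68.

112

By Lagrange's theorem, ord_113(68) divides φ(113) = 113 − 1 = 112 = 2^4 · 7.
Divisors of 112: 1, 2, 4, 7, 8, 14, 16, 28, 56, 112.
Compute 68^d (mod 113) for the divisors d until we hit 1:
68^1 ≡ 68
68^2 ≡ 104
68^4 ≡ 81
68^7 ≡ 35
68^8 ≡ 7
68^14 ≡ 95
68^16 ≡ 49
68^28 ≡ 98
68^56 ≡ 112
68^112 ≡ 1
The smallest such exponent is 112, so the order of 68 is 112.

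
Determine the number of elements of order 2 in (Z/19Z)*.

1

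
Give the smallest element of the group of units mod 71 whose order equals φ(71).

φ(71) = 71 − 1 = 70 = 2 · 5 · 7.
Test candidates g = 2, 3, … against the prime factors q ∈ {2, 5, 7} of φ(71): g is a generator iff g^(70/q) ≢ 1 for every such q.
g = 2: 2^35 ≡ 1 — hits 1, so not a primitive root.
g = 3: 3^35 ≡ 1 — hits 1, so not a primitive root.
g = 4: 4^35 ≡ 1 — hits 1, so not a primitive root.
g = 5: 5^35 ≡ 1 — hits 1, so not a primitive root.
g = 6: 6^35 ≡ 1 — hits 1, so not a primitive root.
g = 7: 7^35 ≡ 70; 7^14 ≡ 54; 7^10 ≡ 45 — none is 1, so 7 is a primitive root.
So 7 is the smallest generator of (Z/71Z)^×.

7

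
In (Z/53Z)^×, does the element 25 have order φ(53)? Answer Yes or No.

φ(53) = 53 − 1 = 52 = 2^2 · 13.
An element g generates (Z/53Z)^× iff g^(52/q) ≢ 1 (mod 53) for each prime q ∈ {2, 13}.
25^26 ≡ 1 (mod 53)  [q = 2: ≡ 1 ✗]
25^4 ≡ 15 (mod 53)  [q = 13: ≢ 1 ✓]
25^26 ≡ 1 shows ord(25) | 26, strictly less than φ(53); not a primitive root.

No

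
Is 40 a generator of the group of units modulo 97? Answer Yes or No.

Yes

φ(97) = 97 − 1 = 96 = 2^5 · 3.
An element g generates (Z/97Z)^× iff g^(96/q) ≢ 1 (mod 97) for each prime q ∈ {2, 3}.
40^48 ≡ 96 (mod 97)  [q = 2: ≢ 1 ✓]
40^32 ≡ 35 (mod 97)  [q = 3: ≢ 1 ✓]
None equal 1, so ord_97(40) = 96: 40 is a primitive root.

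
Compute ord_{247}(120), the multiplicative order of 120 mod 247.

9

Since 120 ∈ (Z/247Z)^×, its order divides φ(247) = φ(13·19) = (13−1)·(19−1) = 12·18 = 216 = 2^3 · 3^3.
Divisors of 216: 1, 2, 3, 4, 6, 8, 9, 12, 18, 24, 27, 36, 54, 72, 108, 216.
Compute 120^d (mod 247) for the divisors d until we hit 1:
120^1 ≡ 120 (mod 247)
120^2 ≡ 74 (mod 247)
120^3 ≡ 235 (mod 247)
120^4 ≡ 42 (mod 247)
120^6 ≡ 144 (mod 247)
120^8 ≡ 35 (mod 247)
120^9 ≡ 1 (mod 247) ✓
Hence ord(120) = 9.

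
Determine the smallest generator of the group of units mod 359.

7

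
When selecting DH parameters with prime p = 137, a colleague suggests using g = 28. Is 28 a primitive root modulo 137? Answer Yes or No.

No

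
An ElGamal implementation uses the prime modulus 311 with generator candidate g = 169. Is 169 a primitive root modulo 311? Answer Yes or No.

No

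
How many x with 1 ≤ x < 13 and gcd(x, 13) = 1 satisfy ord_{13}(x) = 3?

2

φ(13) = 13 − 1 = 12 = 2^2 · 3.
In a cyclic group of order 12, there are φ(d) elements of order d for each divisor d of 12, and zero for non-divisors.
3 | 12, and φ(3) = 3 − 1 = 2.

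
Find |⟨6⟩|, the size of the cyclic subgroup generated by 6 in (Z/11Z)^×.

10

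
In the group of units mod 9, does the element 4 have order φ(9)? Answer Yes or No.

φ(9) = φ(3^2) = 3·(3−1) = 6 = 2 · 3.
4 is a primitive root mod 9 iff 4^(φ(9)/q) ≢ 1 for every prime q | φ(9), i.e. q ∈ {2, 3}.
4^3 ≡ 1 (mod 9)  [q = 2: ≡ 1 ✗]
4^2 ≡ 7 (mod 9)  [q = 3: ≢ 1 ✓]
The check at q = 2 fails, so 4 generates a proper subgroup.

No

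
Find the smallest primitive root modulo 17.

3

φ(17) = 17 − 1 = 16 = 2^4.
g is a primitive root iff g^(16/q) ≢ 1 (mod 17) for each prime q ∈ {2}.
g = 2: 2^8 ≡ 1 — hits 1, so not a primitive root.
g = 3: 3^8 ≡ 16 — none is 1, so 3 is a primitive root.
So 3 is the smallest generator of (Z/17Z)^×.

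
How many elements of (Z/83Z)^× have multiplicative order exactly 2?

1

φ(83) = 83 − 1 = 82 = 2 · 41.
In a cyclic group of order 82, there are φ(d) elements of order d for each divisor d of 82, and zero for non-divisors.
2 | 82, and φ(2) = 2 − 1 = 1.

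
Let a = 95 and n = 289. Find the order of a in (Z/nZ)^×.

272

ord(95) | φ(289) = φ(17^2) = 17·(17−1) = 272 = 2^4 · 17.
Divisors of 272: 1, 2, 4, 8, 16, 17, 34, 68, 136, 272.
Check 95^d mod 289 for each divisor in increasing order:
95^1 ≡ 95 (mod 289)
95^2 ≡ 66 (mod 289)
95^4 ≡ 21 (mod 289)
95^8 ≡ 152 (mod 289)
95^16 ≡ 273 (mod 289)
95^17 ≡ 214 (mod 289)
95^34 ≡ 134 (mod 289)
95^68 ≡ 38 (mod 289)
95^136 ≡ 288 (mod 289)
95^272 ≡ 1 (mod 289) ✓
Therefore the multiplicative order of 95 modulo 289 is 272.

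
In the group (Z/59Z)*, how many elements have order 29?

28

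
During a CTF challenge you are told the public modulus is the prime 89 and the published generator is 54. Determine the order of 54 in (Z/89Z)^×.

88

ord(54) | φ(89) = 89 − 1 = 88 = 2^3 · 11.
Divisors of 88: 1, 2, 4, 8, 11, 22, 44, 88.
Test each divisor d:
54^1 ≡ 54 (mod 89)
54^2 ≡ 68 (mod 89)
54^4 ≡ 85 (mod 89)
54^8 ≡ 16 (mod 89)
54^11 ≡ 12 (mod 89)
54^22 ≡ 55 (mod 89)
54^44 ≡ 88 (mod 89)
54^88 ≡ 1 (mod 89) ✓
Therefore the multiplicative order of 54 modulo 89 is 88.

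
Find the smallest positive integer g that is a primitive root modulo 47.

φ(47) = 47 − 1 = 46 = 2 · 23.
Test candidates g = 2, 3, … against the prime factors q ∈ {2, 23} of φ(47): g is a generator iff g^(46/q) ≢ 1 for every such q.
g = 2: 2^23 ≡ 1 — hits 1, so not a primitive root.
g = 3: 3^23 ≡ 1 — hits 1, so not a primitive root.
g = 4: 4^23 ≡ 1 — hits 1, so not a primitive root.
g = 5: 5^23 ≡ 46; 5^2 ≡ 25 — none is 1, so 5 is a primitive root.
Hence the least primitive root of 47 is 5.

5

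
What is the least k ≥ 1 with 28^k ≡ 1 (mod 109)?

54

By Lagrange's theorem, ord_109(28) divides φ(109) = 109 − 1 = 108 = 2^2 · 3^3.
Divisors of 108: 1, 2, 3, 4, 6, 9, 12, 18, 27, 36, 54, 108.
Compute 28^d (mod 109) for the divisors d until we hit 1:
28^1 ≡ 28 (mod 109)
28^2 ≡ 21 (mod 109)
28^3 ≡ 43 (mod 109)
28^4 ≡ 5 (mod 109)
28^6 ≡ 105 (mod 109)
28^9 ≡ 46 (mod 109)
28^12 ≡ 16 (mod 109)
28^18 ≡ 45 (mod 109)
28^27 ≡ 108 (mod 109)
28^36 ≡ 63 (mod 109)
28^54 ≡ 1 (mod 109) ✓
So ord_109(28) = 54.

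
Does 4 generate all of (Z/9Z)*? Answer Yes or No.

No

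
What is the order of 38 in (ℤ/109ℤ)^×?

9

By Lagrange's theorem, ord_109(38) divides φ(109) = 109 − 1 = 108 = 2^2 · 3^3.
Divisors of 108: 1, 2, 3, 4, 6, 9, 12, 18, 27, 36, 54, 108.
Evaluate successive powers at the divisors of 108:
38^1 ≡ 38 (mod 109)
38^2 ≡ 27 (mod 109)
38^3 ≡ 45 (mod 109)
38^4 ≡ 75 (mod 109)
38^6 ≡ 63 (mod 109)
38^9 ≡ 1 (mod 109) ✓
The smallest such exponent is 9, so the order of 38 is 9.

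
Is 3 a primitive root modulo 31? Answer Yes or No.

φ(31) = 31 − 1 = 30 = 2 · 3 · 5.
3 is a primitive root mod 31 iff 3^(φ(31)/q) ≢ 1 for every prime q | φ(31), i.e. q ∈ {2, 3, 5}.
3^15 ≡ 30 (mod 31)  [q = 2: ≢ 1 ✓]
3^10 ≡ 25 (mod 31)  [q = 3: ≢ 1 ✓]
3^6 ≡ 16 (mod 31)  [q = 5: ≢ 1 ✓]
Every test exponent gives a nontrivial residue, hence 3 generates the full group.

Yes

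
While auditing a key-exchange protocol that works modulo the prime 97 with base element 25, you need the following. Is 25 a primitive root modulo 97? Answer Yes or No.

φ(97) = 97 − 1 = 96 = 2^5 · 3.
An element g generates (Z/97Z)^× iff g^(96/q) ≢ 1 (mod 97) for each prime q ∈ {2, 3}.
25^48 ≡ 1 (mod 97)  [q = 2: ≡ 1 ✗]
25^32 ≡ 61 (mod 97)  [q = 3: ≢ 1 ✓]
25^48 ≡ 1 shows ord(25) | 48, strictly less than φ(97); not a primitive root.

No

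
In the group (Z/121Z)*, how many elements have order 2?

1

φ(121) = φ(11^2) = 11·(11−1) = 110 = 2 · 5 · 11.
(Z/121Z)^× is cyclic (|G| = 110); a cyclic group of order m has exactly φ(d) elements of each order d | m, and none otherwise.
2 | 110, and φ(2) = 2 − 1 = 1.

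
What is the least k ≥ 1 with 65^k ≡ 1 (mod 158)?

13

By Lagrange's theorem, ord_158(65) divides φ(158) = φ(2)·φ(79) = 1·78 = 78 = 2 · 3 · 13.
Divisors of 78: 1, 2, 3, 6, 13, 26, 39, 78.
Compute 65^d (mod 158) for the divisors d until we hit 1:
65^1 ≡ 65
65^2 ≡ 117
65^3 ≡ 21
65^6 ≡ 125
65^13 ≡ 1
The smallest such exponent is 13, so the order of 65 is 13.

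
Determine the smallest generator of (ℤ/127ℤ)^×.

φ(127) = 127 − 1 = 126 = 2 · 3^2 · 7.
Test candidates g = 2, 3, … against the prime factors q ∈ {2, 3, 7} of φ(127): g is a generator iff g^(126/q) ≢ 1 for every such q.
g = 2: 2^63 ≡ 1 — hits 1, so not a primitive root.
g = 3: 3^63 ≡ 126; 3^42 ≡ 107; 3^18 ≡ 4 — none is 1, so 3 is a primitive root.
So 3 is the smallest generator of (Z/127Z)^×.

3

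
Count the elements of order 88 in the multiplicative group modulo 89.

φ(89) = 89 − 1 = 88 = 2^3 · 11.
(Z/89Z)^× is cyclic (|G| = 88); a cyclic group of order m has exactly φ(d) elements of each order d | m, and none otherwise.
88 = 2^3 · 11 divides 88, and φ(88) = 40.

40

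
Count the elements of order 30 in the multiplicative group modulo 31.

8

φ(31) = 31 − 1 = 30 = 2 · 3 · 5.
(Z/31Z)^× is cyclic (|G| = 30); a cyclic group of order m has exactly φ(d) elements of each order d | m, and none otherwise.
30 = 2 · 3 · 5 divides 30, and φ(30) = 8.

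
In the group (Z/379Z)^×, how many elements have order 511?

φ(379) = 379 − 1 = 378 = 2 · 3^3 · 7.
(Z/379Z)^× is cyclic (|G| = 378); a cyclic group of order m has exactly φ(d) elements of each order d | m, and none otherwise.
Here 378 is not a multiple of 511, so there are no elements of order 511.

0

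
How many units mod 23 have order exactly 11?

10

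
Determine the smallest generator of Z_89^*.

3

φ(89) = 89 − 1 = 88 = 2^3 · 11.
g is a primitive root iff g^(88/q) ≢ 1 (mod 89) for each prime q ∈ {2, 11}.
g = 2: 2^44 ≡ 1 — hits 1, so not a primitive root.
g = 3: 3^44 ≡ 88; 3^8 ≡ 64 — none is 1, so 3 is a primitive root.
So 3 is the smallest generator of (Z/89Z)^×.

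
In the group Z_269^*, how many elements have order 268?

132

φ(269) = 269 − 1 = 268 = 2^2 · 67.
(Z/269Z)^× is cyclic (|G| = 268); a cyclic group of order m has exactly φ(d) elements of each order d | m, and none otherwise.
268 = 2^2 · 67 divides 268, and φ(268) = 132.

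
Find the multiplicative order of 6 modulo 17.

16

Since 6 ∈ (Z/17Z)^×, its order divides φ(17) = 17 − 1 = 16 = 2^4.
Divisors of 16: 1, 2, 4, 8, 16.
Evaluate successive powers at the divisors of 16:
6^1 ≡ 6 (mod 17)
6^2 ≡ 2 (mod 17)
6^4 ≡ 4 (mod 17)
6^8 ≡ 16 (mod 17)
6^16 ≡ 1 (mod 17) ✓
So ord_17(6) = 16.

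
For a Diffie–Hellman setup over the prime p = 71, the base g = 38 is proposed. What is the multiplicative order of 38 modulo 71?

35

By Lagrange's theorem, ord_71(38) divides φ(71) = 71 − 1 = 70 = 2 · 5 · 7.
Divisors of 70: 1, 2, 5, 7, 10, 14, 35, 70.
Check 38^d mod 71 for each divisor in increasing order:
38^1 ≡ 38 (mod 71)
38^2 ≡ 24 (mod 71)
38^5 ≡ 20 (mod 71)
38^7 ≡ 54 (mod 71)
38^10 ≡ 45 (mod 71)
38^14 ≡ 5 (mod 71)
38^35 ≡ 1 (mod 71) ✓
The smallest such exponent is 35, so the order of 38 is 35.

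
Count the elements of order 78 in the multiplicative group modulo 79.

φ(79) = 79 − 1 = 78 = 2 · 3 · 13.
In a cyclic group of order 78, there are φ(d) elements of order d for each divisor d of 78, and zero for non-divisors.
78 = 2 · 3 · 13 divides 78, and φ(78) = 24.

24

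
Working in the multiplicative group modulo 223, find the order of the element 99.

222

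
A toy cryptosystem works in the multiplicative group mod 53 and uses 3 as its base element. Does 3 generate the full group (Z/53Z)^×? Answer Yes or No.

Yes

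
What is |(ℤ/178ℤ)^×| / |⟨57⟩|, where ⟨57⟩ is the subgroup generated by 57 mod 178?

The order of 57 must divide φ(178) = φ(2)·φ(89) = 1·88 = 88 = 2^3 · 11.
Divisors of 88: 1, 2, 4, 8, 11, 22, 44, 88.
Test each divisor d:
57^1 ≡ 57
57^2 ≡ 45
57^4 ≡ 67
57^8 ≡ 39
57^11 ≡ 177
57^22 ≡ 1
Thus |⟨57⟩| = ord(57) = 22.
[(Z/178Z)^× : ⟨57⟩] = 88/22 = 4.

4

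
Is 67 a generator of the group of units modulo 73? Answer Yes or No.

φ(73) = 73 − 1 = 72 = 2^3 · 3^2.
Test 67^(72/q) mod 73 for each prime factor q of 72:
67^36 ≡ 1 (mod 73)  [q = 2: ≡ 1 ✗]
67^24 ≡ 64 (mod 73)  [q = 3: ≢ 1 ✓]
Since 67^36 ≡ 1, the order of 67 divides 36 < 72, so 67 is not a primitive root.

No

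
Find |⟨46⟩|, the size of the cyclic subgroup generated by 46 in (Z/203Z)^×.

The order of 46 must divide φ(203) = φ(7·29) = (7−1)·(29−1) = 6·28 = 168 = 2^3 · 3 · 7.
Divisors of 168: 1, 2, 3, 4, 6, 7, 8, 12, 14, 21, 24, 28, 42, 56, 84, 168.
Check 46^d mod 203 for each divisor in increasing order:
46^1 ≡ 46 (mod 203)
46^2 ≡ 86 (mod 203)
46^3 ≡ 99 (mod 203)
46^4 ≡ 88 (mod 203)
46^6 ≡ 57 (mod 203)
46^7 ≡ 186 (mod 203)
46^8 ≡ 30 (mod 203)
46^12 ≡ 1 (mod 203) ✓
Hence ord(46) = 12.

12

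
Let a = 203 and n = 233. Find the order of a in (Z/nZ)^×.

The order of 203 must divide φ(233) = 233 − 1 = 232 = 2^3 · 29.
Divisors of 232: 1, 2, 4, 8, 29, 58, 116, 232.
Check 203^d mod 233 for each divisor in increasing order:
203^1 ≡ 203
203^2 ≡ 201
203^4 ≡ 92
203^8 ≡ 76
203^29 ≡ 144
203^58 ≡ 232
203^116 ≡ 1
So ord_233(203) = 116.

116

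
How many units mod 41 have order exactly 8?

φ(41) = 41 − 1 = 40 = 2^3 · 5.
In a cyclic group of order 40, there are φ(d) elements of order d for each divisor d of 40, and zero for non-divisors.
8 = 2^3 divides 40, and φ(8) = 4.

4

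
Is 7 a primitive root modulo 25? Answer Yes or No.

No

φ(25) = φ(5^2) = 5·(5−1) = 20 = 2^2 · 5.
7 is a primitive root mod 25 iff 7^(φ(25)/q) ≢ 1 for every prime q | φ(25), i.e. q ∈ {2, 5}.
7^10 ≡ 24 (mod 25)  [q = 2: ≢ 1 ✓]
7^4 ≡ 1 (mod 25)  [q = 5: ≡ 1 ✗]
Since 7^4 ≡ 1, the order of 7 divides 4 < 20, so 7 is not a primitive root.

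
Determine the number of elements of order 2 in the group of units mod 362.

1

φ(362) = φ(2)·φ(181) = 1·180 = 180 = 2^2 · 3^2 · 5.
In a cyclic group of order 180, there are φ(d) elements of order d for each divisor d of 180, and zero for non-divisors.
2 | 180, and φ(2) = 2 − 1 = 1.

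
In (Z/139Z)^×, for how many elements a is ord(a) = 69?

φ(139) = 139 − 1 = 138 = 2 · 3 · 23.
Since (Z/139Z)^× is cyclic of order 138, the number of elements of order d is φ(d) when d | 138 and 0 otherwise.
69 = 3 · 23 divides 138, and φ(69) = 44.

44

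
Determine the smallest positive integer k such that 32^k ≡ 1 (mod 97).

48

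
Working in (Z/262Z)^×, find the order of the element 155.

26

Since 155 ∈ (Z/262Z)^×, its order divides φ(262) = φ(2)·φ(131) = 1·130 = 130 = 2 · 5 · 13.
Divisors of 130: 1, 2, 5, 10, 13, 26, 65, 130.
Test each divisor d:
155^1 ≡ 155
155^2 ≡ 183
155^5 ≡ 51
155^10 ≡ 243
155^13 ≡ 261
155^26 ≡ 1
So ord_262(155) = 26.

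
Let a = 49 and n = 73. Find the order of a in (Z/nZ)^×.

ord(49) | φ(73) = 73 − 1 = 72 = 2^3 · 3^2.
Divisors of 72: 1, 2, 3, 4, 6, 8, 9, 12, 18, 24, 36, 72.
Evaluate successive powers at the divisors of 72:
49^1 ≡ 49 (mod 73)
49^2 ≡ 65 (mod 73)
49^3 ≡ 46 (mod 73)
49^4 ≡ 64 (mod 73)
49^6 ≡ 72 (mod 73)
49^8 ≡ 8 (mod 73)
49^9 ≡ 27 (mod 73)
49^12 ≡ 1 (mod 73) ✓
Hence ord(49) = 12.

12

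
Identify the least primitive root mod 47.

5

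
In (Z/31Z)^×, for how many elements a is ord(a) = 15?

8

φ(31) = 31 − 1 = 30 = 2 · 3 · 5.
Since (Z/31Z)^× is cyclic of order 30, the number of elements of order d is φ(d) when d | 30 and 0 otherwise.
15 = 3 · 5 divides 30, and φ(15) = 8.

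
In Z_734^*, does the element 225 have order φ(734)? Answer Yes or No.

φ(734) = φ(2)·φ(367) = 1·366 = 366 = 2 · 3 · 61.
Test 225^(366/q) mod 734 for each prime factor q of 366:
225^183 ≡ 1 (mod 734)  [q = 2: ≡ 1 ✗]
225^122 ≡ 1 (mod 734)  [q = 3: ≡ 1 ✗]
225^6 ≡ 281 (mod 734)  [q = 61: ≢ 1 ✓]
225^183 ≡ 1 shows ord(225) | 183, strictly less than φ(734); not a primitive root.

No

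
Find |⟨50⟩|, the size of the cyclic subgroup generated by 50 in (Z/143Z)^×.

60

ord(50) | φ(143) = φ(11·13) = (11−1)·(13−1) = 10·12 = 120 = 2^3 · 3 · 5.
Divisors of 120: 1, 2, 3, 4, 5, 6, 8, 10, 12, 15, 20, 24, 30, 40, 60, 120.
Check 50^d mod 143 for each divisor in increasing order:
50^1 ≡ 50 (mod 143)
50^2 ≡ 69 (mod 143)
50^3 ≡ 18 (mod 143)
50^4 ≡ 42 (mod 143)
50^5 ≡ 98 (mod 143)
50^6 ≡ 38 (mod 143)
50^8 ≡ 48 (mod 143)
50^10 ≡ 23 (mod 143)
50^12 ≡ 14 (mod 143)
50^15 ≡ 109 (mod 143)
50^20 ≡ 100 (mod 143)
50^24 ≡ 53 (mod 143)
50^30 ≡ 12 (mod 143)
50^40 ≡ 133 (mod 143)
50^60 ≡ 1 (mod 143) ✓
So ord_143(50) = 60.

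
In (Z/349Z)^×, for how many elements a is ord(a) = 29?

28

φ(349) = 349 − 1 = 348 = 2^2 · 3 · 29.
(Z/349Z)^× is cyclic (|G| = 348); a cyclic group of order m has exactly φ(d) elements of each order d | m, and none otherwise.
29 | 348, and φ(29) = 29 − 1 = 28.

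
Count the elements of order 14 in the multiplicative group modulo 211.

φ(211) = 211 − 1 = 210 = 2 · 3 · 5 · 7.
(Z/211Z)^× is cyclic (|G| = 210); a cyclic group of order m has exactly φ(d) elements of each order d | m, and none otherwise.
14 = 2 · 7 divides 210, and φ(14) = 6.

6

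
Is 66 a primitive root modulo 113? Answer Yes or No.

Yes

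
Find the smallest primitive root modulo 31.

3

φ(31) = 31 − 1 = 30 = 2 · 3 · 5.
Test candidates g = 2, 3, … against the prime factors q ∈ {2, 3, 5} of φ(31): g is a generator iff g^(30/q) ≢ 1 for every such q.
g = 2: 2^15 ≡ 1 — hits 1, so not a primitive root.
g = 3: 3^15 ≡ 30; 3^10 ≡ 25; 3^6 ≡ 16 — none is 1, so 3 is a primitive root.
The smallest primitive root modulo 31 is 3.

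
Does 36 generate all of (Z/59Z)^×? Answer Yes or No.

φ(59) = 59 − 1 = 58 = 2 · 29.
An element g generates (Z/59Z)^× iff g^(58/q) ≢ 1 (mod 59) for each prime q ∈ {2, 29}.
36^29 ≡ 1 (mod 59)  [q = 2: ≡ 1 ✗]
36^2 ≡ 57 (mod 59)  [q = 29: ≢ 1 ✓]
Since 36^29 ≡ 1, the order of 36 divides 29 < 58, so 36 is not a primitive root.

No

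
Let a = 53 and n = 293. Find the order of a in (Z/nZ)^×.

The order of 53 must divide φ(293) = 293 − 1 = 292 = 2^2 · 73.
Divisors of 292: 1, 2, 4, 73, 146, 292.
Test each divisor d:
53^1 ≡ 53 (mod 293)
53^2 ≡ 172 (mod 293)
53^4 ≡ 284 (mod 293)
53^73 ≡ 1 (mod 293) ✓
Hence ord(53) = 73.

73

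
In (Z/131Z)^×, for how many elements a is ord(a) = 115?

φ(131) = 131 − 1 = 130 = 2 · 5 · 13.
Since (Z/131Z)^× is cyclic of order 130, the number of elements of order d is φ(d) when d | 130 and 0 otherwise.
Here 130 is not a multiple of 115, so there are no elements of order 115.

0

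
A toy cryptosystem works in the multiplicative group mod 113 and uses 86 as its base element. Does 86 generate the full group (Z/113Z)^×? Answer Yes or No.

Yes

φ(113) = 113 − 1 = 112 = 2^4 · 7.
An element g generates (Z/113Z)^× iff g^(112/q) ≢ 1 (mod 113) for each prime q ∈ {2, 7}.
86^56 ≡ 112 (mod 113)  [q = 2: ≢ 1 ✓]
86^16 ≡ 16 (mod 113)  [q = 7: ≢ 1 ✓]
All checks pass, so 86 has order 112 and is a primitive root modulo 113.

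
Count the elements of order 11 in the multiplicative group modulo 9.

φ(9) = φ(3^2) = 3·(3−1) = 6 = 2 · 3.
Since (Z/9Z)^× is cyclic of order 6, the number of elements of order d is φ(d) when d | 6 and 0 otherwise.
Here 6 is not a multiple of 11, so there are no elements of order 11.

0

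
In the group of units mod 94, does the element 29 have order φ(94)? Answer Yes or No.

Yes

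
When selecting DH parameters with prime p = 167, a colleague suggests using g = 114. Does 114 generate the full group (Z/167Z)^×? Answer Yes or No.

φ(167) = 167 − 1 = 166 = 2 · 83.
An element g generates (Z/167Z)^× iff g^(166/q) ≢ 1 (mod 167) for each prime q ∈ {2, 83}.
114^83 ≡ 1 (mod 167)  [q = 2: ≡ 1 ✗]
114^2 ≡ 137 (mod 167)  [q = 83: ≢ 1 ✓]
114^83 ≡ 1 shows ord(114) | 83, strictly less than φ(167); not a primitive root.

No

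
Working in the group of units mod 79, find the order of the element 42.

39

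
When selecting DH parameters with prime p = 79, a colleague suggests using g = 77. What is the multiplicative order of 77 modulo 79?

78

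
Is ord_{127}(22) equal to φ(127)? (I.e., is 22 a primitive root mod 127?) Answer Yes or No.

No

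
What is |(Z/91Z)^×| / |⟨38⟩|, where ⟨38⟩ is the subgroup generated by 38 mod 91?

12

ord(38) | φ(91) = φ(7·13) = (7−1)·(13−1) = 6·12 = 72 = 2^3 · 3^2.
Divisors of 72: 1, 2, 3, 4, 6, 8, 9, 12, 18, 24, 36, 72.
Check 38^d mod 91 for each divisor in increasing order:
38^1 ≡ 38
38^2 ≡ 79
38^3 ≡ 90
38^4 ≡ 53
38^6 ≡ 1
Thus |⟨38⟩| = ord(38) = 6.
Index = |(Z/91Z)^×| / |⟨38⟩| = 72 / 6 = 12.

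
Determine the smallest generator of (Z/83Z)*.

φ(83) = 83 − 1 = 82 = 2 · 41.
Test candidates g = 2, 3, … against the prime factors q ∈ {2, 41} of φ(83): g is a generator iff g^(82/q) ≢ 1 for every such q.
g = 2: 2^41 ≡ 82; 2^2 ≡ 4 — none is 1, so 2 is a primitive root.
Hence the least primitive root of 83 is 2.

2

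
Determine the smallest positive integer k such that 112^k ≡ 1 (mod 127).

126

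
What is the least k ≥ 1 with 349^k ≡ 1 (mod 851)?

Since 349 ∈ (Z/851Z)^×, its order divides φ(851) = φ(23·37) = (23−1)·(37−1) = 22·36 = 792 = 2^3 · 3^2 · 11.
Divisors of 792: 1, 2, 3, 4, 6, 8, 9, 11, 12, 18, 22, 24, 33, 36, 44, 66, 72, 88, 99, 132, 198, 264, 396, 792.
Evaluate successive powers at the divisors of 792:
349^1 ≡ 349 (mod 851)
349^2 ≡ 108 (mod 851)
349^3 ≡ 248 (mod 851)
349^4 ≡ 601 (mod 851)
349^6 ≡ 232 (mod 851)
349^8 ≡ 377 (mod 851)
349^9 ≡ 519 (mod 851)
349^11 ≡ 737 (mod 851)
349^12 ≡ 211 (mod 851)
349^18 ≡ 445 (mod 851)
349^22 ≡ 231 (mod 851)
349^24 ≡ 269 (mod 851)
349^33 ≡ 47 (mod 851)
349^36 ≡ 593 (mod 851)
349^44 ≡ 599 (mod 851)
349^66 ≡ 507 (mod 851)
349^72 ≡ 186 (mod 851)
349^88 ≡ 530 (mod 851)
349^99 ≡ 1 (mod 851) ✓
Therefore the multiplicative order of 349 modulo 851 is 99.

99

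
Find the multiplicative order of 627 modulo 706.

352

Since 627 ∈ (Z/706Z)^×, its order divides φ(706) = φ(2)·φ(353) = 1·352 = 352 = 2^5 · 11.
Divisors of 352: 1, 2, 4, 8, 11, 16, 22, 32, 44, 88, 176, 352.
Test each divisor d:
627^1 ≡ 627
627^2 ≡ 593
627^4 ≡ 61
627^8 ≡ 191
627^11 ≡ 67
627^16 ≡ 475
627^22 ≡ 253
627^32 ≡ 411
627^44 ≡ 469
627^88 ≡ 395
627^176 ≡ 705
627^352 ≡ 1
Therefore the multiplicative order of 627 modulo 706 is 352.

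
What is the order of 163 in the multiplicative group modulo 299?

By Lagrange's theorem, ord_299(163) divides φ(299) = φ(13·23) = (13−1)·(23−1) = 12·22 = 264 = 2^3 · 3 · 11.
Divisors of 264: 1, 2, 3, 4, 6, 8, 11, 12, 22, 24, 33, 44, 66, 88, 132, 264.
Compute 163^d (mod 299) for the divisors d until we hit 1:
163^1 ≡ 163 (mod 299)
163^2 ≡ 257 (mod 299)
163^3 ≡ 31 (mod 299)
163^4 ≡ 269 (mod 299)
163^6 ≡ 64 (mod 299)
163^8 ≡ 3 (mod 299)
163^11 ≡ 93 (mod 299)
163^12 ≡ 209 (mod 299)
163^22 ≡ 277 (mod 299)
163^24 ≡ 27 (mod 299)
163^33 ≡ 47 (mod 299)
163^44 ≡ 185 (mod 299)
163^66 ≡ 116 (mod 299)
163^88 ≡ 139 (mod 299)
163^132 ≡ 1 (mod 299) ✓
So ord_299(163) = 132.

132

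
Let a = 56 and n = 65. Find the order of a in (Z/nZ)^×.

The order of 56 must divide φ(65) = φ(5·13) = (5−1)·(13−1) = 4·12 = 48 = 2^4 · 3.
Divisors of 48: 1, 2, 3, 4, 6, 8, 12, 16, 24, 48.
Check 56^d mod 65 for each divisor in increasing order:
56^1 ≡ 56 (mod 65)
56^2 ≡ 16 (mod 65)
56^3 ≡ 51 (mod 65)
56^4 ≡ 61 (mod 65)
56^6 ≡ 1 (mod 65) ✓
So ord_65(56) = 6.

6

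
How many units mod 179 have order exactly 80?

φ(179) = 179 − 1 = 178 = 2 · 89.
(Z/179Z)^× is cyclic (|G| = 178); a cyclic group of order m has exactly φ(d) elements of each order d | m, and none otherwise.
Since 80 ∤ 178, the count is 0.

0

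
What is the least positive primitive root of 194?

φ(194) = φ(2)·φ(97) = 1·96 = 96 = 2^5 · 3.
g is a primitive root iff g^(96/q) ≢ 1 (mod 194) for each prime q ∈ {2, 3}.
g = 2: gcd(2, 194) = 2 > 1, not a unit — skip.
g = 3: 3^48 ≡ 1 — hits 1, so not a primitive root.
g = 4: gcd(4, 194) = 2 > 1, not a unit — skip.
g = 5: 5^48 ≡ 193; 5^32 ≡ 35 — none is 1, so 5 is a primitive root.
The smallest primitive root modulo 194 is 5.

5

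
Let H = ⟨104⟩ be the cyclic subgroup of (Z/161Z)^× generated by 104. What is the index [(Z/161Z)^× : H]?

Since 104 ∈ (Z/161Z)^×, its order divides φ(161) = φ(7·23) = (7−1)·(23−1) = 6·22 = 132 = 2^2 · 3 · 11.
Divisors of 132: 1, 2, 3, 4, 6, 11, 12, 22, 33, 44, 66, 132.
Test each divisor d:
104^1 ≡ 104 (mod 161)
104^2 ≡ 29 (mod 161)
104^3 ≡ 118 (mod 161)
104^4 ≡ 36 (mod 161)
104^6 ≡ 78 (mod 161)
104^11 ≡ 139 (mod 161)
104^12 ≡ 127 (mod 161)
104^22 ≡ 1 (mod 161) ✓
Thus |⟨104⟩| = ord(104) = 22.
[(Z/161Z)^× : ⟨104⟩] = 132/22 = 6.

6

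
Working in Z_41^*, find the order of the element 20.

The order of 20 must divide φ(41) = 41 − 1 = 40 = 2^3 · 5.
Divisors of 40: 1, 2, 4, 5, 8, 10, 20, 40.
Test each divisor d:
20^1 ≡ 20 (mod 41)
20^2 ≡ 31 (mod 41)
20^4 ≡ 18 (mod 41)
20^5 ≡ 32 (mod 41)
20^8 ≡ 37 (mod 41)
20^10 ≡ 40 (mod 41)
20^20 ≡ 1 (mod 41) ✓
The smallest such exponent is 20, so the order of 20 is 20.

20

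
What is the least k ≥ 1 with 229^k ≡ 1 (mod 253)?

The order of 229 must divide φ(253) = φ(11·23) = (11−1)·(23−1) = 10·22 = 220 = 2^2 · 5 · 11.
Divisors of 220: 1, 2, 4, 5, 10, 11, 20, 22, 44, 55, 110, 220.
Evaluate successive powers at the divisors of 220:
229^1 ≡ 229
229^2 ≡ 70
229^4 ≡ 93
229^5 ≡ 45
229^10 ≡ 1
Hence ord(229) = 10.

10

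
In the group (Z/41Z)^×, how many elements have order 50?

0

φ(41) = 41 − 1 = 40 = 2^3 · 5.
Since (Z/41Z)^× is cyclic of order 40, the number of elements of order d is φ(d) when d | 40 and 0 otherwise.
50 does not divide 40, so no element of (Z/41Z)^× has order 50.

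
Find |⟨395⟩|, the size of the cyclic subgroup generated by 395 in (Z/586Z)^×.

146

ord(395) | φ(586) = φ(2)·φ(293) = 1·292 = 292 = 2^2 · 73.
Divisors of 292: 1, 2, 4, 73, 146, 292.
Check 395^d mod 586 for each divisor in increasing order:
395^1 ≡ 395 (mod 586)
395^2 ≡ 149 (mod 586)
395^4 ≡ 519 (mod 586)
395^73 ≡ 585 (mod 586)
395^146 ≡ 1 (mod 586) ✓
So ord_586(395) = 146.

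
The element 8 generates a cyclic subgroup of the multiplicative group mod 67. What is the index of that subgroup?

ord(8) | φ(67) = 67 − 1 = 66 = 2 · 3 · 11.
Divisors of 66: 1, 2, 3, 6, 11, 22, 33, 66.
Evaluate successive powers at the divisors of 66:
8^1 ≡ 8 (mod 67)
8^2 ≡ 64 (mod 67)
8^3 ≡ 43 (mod 67)
8^6 ≡ 40 (mod 67)
8^11 ≡ 66 (mod 67)
8^22 ≡ 1 (mod 67) ✓
The order of 8 is 22, so the subgroup it generates has 22 elements.
The index is φ(67) / ord(8) = 66 / 22 = 3.

3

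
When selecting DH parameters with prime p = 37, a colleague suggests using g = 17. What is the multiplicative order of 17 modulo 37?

By Lagrange's theorem, ord_37(17) divides φ(37) = 37 − 1 = 36 = 2^2 · 3^2.
Divisors of 36: 1, 2, 3, 4, 6, 9, 12, 18, 36.
Compute 17^d (mod 37) for the divisors d until we hit 1:
17^1 ≡ 17 (mod 37)
17^2 ≡ 30 (mod 37)
17^3 ≡ 29 (mod 37)
17^4 ≡ 12 (mod 37)
17^6 ≡ 27 (mod 37)
17^9 ≡ 6 (mod 37)
17^12 ≡ 26 (mod 37)
17^18 ≡ 36 (mod 37)
17^36 ≡ 1 (mod 37) ✓
Hence ord(17) = 36.

36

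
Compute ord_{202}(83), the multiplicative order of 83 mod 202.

100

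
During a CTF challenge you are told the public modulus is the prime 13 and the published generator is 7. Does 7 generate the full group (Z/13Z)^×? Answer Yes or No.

φ(13) = 13 − 1 = 12 = 2^2 · 3.
An element g generates (Z/13Z)^× iff g^(12/q) ≢ 1 (mod 13) for each prime q ∈ {2, 3}.
7^6 ≡ 12 (mod 13)  [q = 2: ≢ 1 ✓]
7^4 ≡ 9 (mod 13)  [q = 3: ≢ 1 ✓]
Every test exponent gives a nontrivial residue, hence 7 generates the full group.

Yes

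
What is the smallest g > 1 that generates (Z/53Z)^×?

φ(53) = 53 − 1 = 52 = 2^2 · 13.
Test candidates g = 2, 3, … against the prime factors q ∈ {2, 13} of φ(53): g is a generator iff g^(52/q) ≢ 1 for every such q.
g = 2: 2^26 ≡ 52; 2^4 ≡ 16 — none is 1, so 2 is a primitive root.
The smallest primitive root modulo 53 is 2.

2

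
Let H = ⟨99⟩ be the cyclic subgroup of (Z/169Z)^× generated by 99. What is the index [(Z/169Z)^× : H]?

39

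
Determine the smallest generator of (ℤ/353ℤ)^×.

3

φ(353) = 353 − 1 = 352 = 2^5 · 11.
Test candidates g = 2, 3, … against the prime factors q ∈ {2, 11} of φ(353): g is a generator iff g^(352/q) ≢ 1 for every such q.
g = 2: 2^176 ≡ 1 — hits 1, so not a primitive root.
g = 3: 3^176 ≡ 352; 3^32 ≡ 140 — none is 1, so 3 is a primitive root.
The smallest primitive root modulo 353 is 3.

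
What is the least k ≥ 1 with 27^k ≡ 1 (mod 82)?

Since 27 ∈ (Z/82Z)^×, its order divides φ(82) = φ(2)·φ(41) = 1·40 = 40 = 2^3 · 5.
Divisors of 40: 1, 2, 4, 5, 8, 10, 20, 40.
Evaluate successive powers at the divisors of 40:
27^1 ≡ 27 (mod 82)
27^2 ≡ 73 (mod 82)
27^4 ≡ 81 (mod 82)
27^5 ≡ 55 (mod 82)
27^8 ≡ 1 (mod 82) ✓
The smallest such exponent is 8, so the order of 27 is 8.

8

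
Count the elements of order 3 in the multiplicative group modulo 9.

2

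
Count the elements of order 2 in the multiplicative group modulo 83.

φ(83) = 83 − 1 = 82 = 2 · 41.
Since (Z/83Z)^× is cyclic of order 82, the number of elements of order d is φ(d) when d | 82 and 0 otherwise.
2 | 82, and φ(2) = 2 − 1 = 1.

1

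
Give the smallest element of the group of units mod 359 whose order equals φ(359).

7

φ(359) = 359 − 1 = 358 = 2 · 179.
g is a primitive root iff g^(358/q) ≢ 1 (mod 359) for each prime q ∈ {2, 179}.
g = 2: 2^179 ≡ 1 — hits 1, so not a primitive root.
g = 3: 3^179 ≡ 1 — hits 1, so not a primitive root.
g = 4: 4^179 ≡ 1 — hits 1, so not a primitive root.
g = 5: 5^179 ≡ 1 — hits 1, so not a primitive root.
g = 6: 6^179 ≡ 1 — hits 1, so not a primitive root.
g = 7: 7^179 ≡ 358; 7^2 ≡ 49 — none is 1, so 7 is a primitive root.
Hence the least primitive root of 359 is 7.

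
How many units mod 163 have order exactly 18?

6

φ(163) = 163 − 1 = 162 = 2 · 3^4.
Since (Z/163Z)^× is cyclic of order 162, the number of elements of order d is φ(d) when d | 162 and 0 otherwise.
18 = 2 · 3^2 divides 162, and φ(18) = 6.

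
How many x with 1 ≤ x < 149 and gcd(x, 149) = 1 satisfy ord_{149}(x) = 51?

φ(149) = 149 − 1 = 148 = 2^2 · 37.
In a cyclic group of order 148, there are φ(d) elements of order d for each divisor d of 148, and zero for non-divisors.
51 does not divide 148, so no element of (Z/149Z)^× has order 51.

0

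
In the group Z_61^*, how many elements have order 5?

φ(61) = 61 − 1 = 60 = 2^2 · 3 · 5.
In a cyclic group of order 60, there are φ(d) elements of order d for each divisor d of 60, and zero for non-divisors.
5 | 60, and φ(5) = 5 − 1 = 4.

4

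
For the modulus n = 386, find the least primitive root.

φ(386) = φ(2)·φ(193) = 1·192 = 192 = 2^6 · 3.
g is a primitive root iff g^(192/q) ≢ 1 (mod 386) for each prime q ∈ {2, 3}.
g = 2: gcd(2, 386) = 2 > 1, not a unit — skip.
g = 3: 3^96 ≡ 1 — hits 1, so not a primitive root.
g = 4: gcd(4, 386) = 2 > 1, not a unit — skip.
g = 5: 5^96 ≡ 385; 5^64 ≡ 277 — none is 1, so 5 is a primitive root.
Hence the least primitive root of 386 is 5.

5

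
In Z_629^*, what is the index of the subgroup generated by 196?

24

Since 196 ∈ (Z/629Z)^×, its order divides φ(629) = φ(17·37) = (17−1)·(37−1) = 16·36 = 576 = 2^6 · 3^2.
Divisors of 576: 1, 2, 3, 4, 6, 8, 9, 12, 16, 18, 24, 32, 36, 48, 64, 72, 96, 144, 192, 288, 576.
Evaluate successive powers at the divisors of 576:
196^1 ≡ 196
196^2 ≡ 47
196^3 ≡ 406
196^4 ≡ 322
196^6 ≡ 38
196^8 ≡ 528
196^9 ≡ 332
196^12 ≡ 186
196^16 ≡ 137
196^18 ≡ 149
196^24 ≡ 1
The order of 196 is 24, so the subgroup it generates has 24 elements.
The index is φ(629) / ord(196) = 576 / 24 = 24.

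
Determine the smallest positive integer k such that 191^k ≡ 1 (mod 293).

73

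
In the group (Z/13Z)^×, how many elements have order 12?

4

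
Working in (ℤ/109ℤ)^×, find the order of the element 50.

The order of 50 must divide φ(109) = 109 − 1 = 108 = 2^2 · 3^3.
Divisors of 108: 1, 2, 3, 4, 6, 9, 12, 18, 27, 36, 54, 108.
Compute 50^d (mod 109) for the divisors d until we hit 1:
50^1 ≡ 50
50^2 ≡ 102
50^3 ≡ 86
50^4 ≡ 49
50^6 ≡ 93
50^9 ≡ 41
50^12 ≡ 38
50^18 ≡ 46
50^27 ≡ 33
50^36 ≡ 45
50^54 ≡ 108
50^108 ≡ 1
Therefore the multiplicative order of 50 modulo 109 is 108.

108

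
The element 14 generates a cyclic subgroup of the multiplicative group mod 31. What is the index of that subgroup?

2

The order of 14 must divide φ(31) = 31 − 1 = 30 = 2 · 3 · 5.
Divisors of 30: 1, 2, 3, 5, 6, 10, 15, 30.
Test each divisor d:
14^1 ≡ 14 (mod 31)
14^2 ≡ 10 (mod 31)
14^3 ≡ 16 (mod 31)
14^5 ≡ 5 (mod 31)
14^6 ≡ 8 (mod 31)
14^10 ≡ 25 (mod 31)
14^15 ≡ 1 (mod 31) ✓
So ord_31(14) = 15, hence |⟨14⟩| = 15.
[(Z/31Z)^× : ⟨14⟩] = 30/15 = 2.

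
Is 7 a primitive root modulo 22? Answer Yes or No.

Yes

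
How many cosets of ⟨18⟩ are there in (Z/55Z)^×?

2

The order of 18 must divide φ(55) = φ(5·11) = (5−1)·(11−1) = 4·10 = 40 = 2^3 · 5.
Divisors of 40: 1, 2, 4, 5, 8, 10, 20, 40.
Compute 18^d (mod 55) for the divisors d until we hit 1:
18^1 ≡ 18
18^2 ≡ 49
18^4 ≡ 36
18^5 ≡ 43
18^8 ≡ 31
18^10 ≡ 34
18^20 ≡ 1
Thus |⟨18⟩| = ord(18) = 20.
The index is φ(55) / ord(18) = 40 / 20 = 2.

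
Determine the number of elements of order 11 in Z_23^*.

10

φ(23) = 23 − 1 = 22 = 2 · 11.
(Z/23Z)^× is cyclic (|G| = 22); a cyclic group of order m has exactly φ(d) elements of each order d | m, and none otherwise.
11 | 22, and φ(11) = 11 − 1 = 10.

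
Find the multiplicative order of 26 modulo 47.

By Lagrange's theorem, ord_47(26) divides φ(47) = 47 − 1 = 46 = 2 · 23.
Divisors of 46: 1, 2, 23, 46.
Evaluate successive powers at the divisors of 46:
26^1 ≡ 26 (mod 47)
26^2 ≡ 18 (mod 47)
26^23 ≡ 46 (mod 47)
26^46 ≡ 1 (mod 47) ✓
So ord_47(26) = 46.

46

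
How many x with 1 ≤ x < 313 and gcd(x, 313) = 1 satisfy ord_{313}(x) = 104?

48

φ(313) = 313 − 1 = 312 = 2^3 · 3 · 13.
Since (Z/313Z)^× is cyclic of order 312, the number of elements of order d is φ(d) when d | 312 and 0 otherwise.
104 = 2^3 · 13 divides 312, and φ(104) = 48.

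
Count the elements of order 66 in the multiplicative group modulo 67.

20

φ(67) = 67 − 1 = 66 = 2 · 3 · 11.
Since (Z/67Z)^× is cyclic of order 66, the number of elements of order d is φ(d) when d | 66 and 0 otherwise.
66 = 2 · 3 · 11 divides 66, and φ(66) = 20.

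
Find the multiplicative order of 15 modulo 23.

22

The order of 15 must divide φ(23) = 23 − 1 = 22 = 2 · 11.
Divisors of 22: 1, 2, 11, 22.
Test each divisor d:
15^1 ≡ 15
15^2 ≡ 18
15^11 ≡ 22
15^22 ≡ 1
The smallest such exponent is 22, so the order of 15 is 22.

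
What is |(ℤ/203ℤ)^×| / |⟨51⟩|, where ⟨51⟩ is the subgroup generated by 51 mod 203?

Since 51 ∈ (Z/203Z)^×, its order divides φ(203) = φ(7·29) = (7−1)·(29−1) = 6·28 = 168 = 2^3 · 3 · 7.
Divisors of 168: 1, 2, 3, 4, 6, 7, 8, 12, 14, 21, 24, 28, 42, 56, 84, 168.
Compute 51^d (mod 203) for the divisors d until we hit 1:
51^1 ≡ 51
51^2 ≡ 165
51^3 ≡ 92
51^4 ≡ 23
51^6 ≡ 141
51^7 ≡ 86
51^8 ≡ 123
51^12 ≡ 190
51^14 ≡ 88
51^21 ≡ 57
51^24 ≡ 169
51^28 ≡ 30
51^42 ≡ 1
Thus |⟨51⟩| = ord(51) = 42.
[(Z/203Z)^× : ⟨51⟩] = 168/42 = 4.

4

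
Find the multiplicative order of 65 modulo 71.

70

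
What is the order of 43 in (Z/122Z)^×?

Since 43 ∈ (Z/122Z)^×, its order divides φ(122) = φ(2)·φ(61) = 1·60 = 60 = 2^2 · 3 · 5.
Divisors of 60: 1, 2, 3, 4, 5, 6, 10, 12, 15, 20, 30, 60.
Check 43^d mod 122 for each divisor in increasing order:
43^1 ≡ 43
43^2 ≡ 19
43^3 ≡ 85
43^4 ≡ 117
43^5 ≡ 29
43^6 ≡ 27
43^10 ≡ 109
43^12 ≡ 119
43^15 ≡ 111
43^20 ≡ 47
43^30 ≡ 121
43^60 ≡ 1
So ord_122(43) = 60.

60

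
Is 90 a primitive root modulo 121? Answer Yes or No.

Yes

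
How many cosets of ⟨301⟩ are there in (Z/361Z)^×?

Since 301 ∈ (Z/361Z)^×, its order divides φ(361) = φ(19^2) = 19·(19−1) = 342 = 2 · 3^2 · 19.
Divisors of 342: 1, 2, 3, 6, 9, 18, 19, 38, 57, 114, 171, 342.
Compute 301^d (mod 361) for the divisors d until we hit 1:
301^1 ≡ 301
301^2 ≡ 351
301^3 ≡ 239
301^6 ≡ 83
301^9 ≡ 343
301^18 ≡ 324
301^19 ≡ 54
301^38 ≡ 28
301^57 ≡ 68
301^114 ≡ 292
301^171 ≡ 1
So ord_361(301) = 171, hence |⟨301⟩| = 171.
The index is φ(361) / ord(301) = 342 / 171 = 2.

2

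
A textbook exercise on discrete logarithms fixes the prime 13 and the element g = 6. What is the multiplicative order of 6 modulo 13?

12

By Lagrange's theorem, ord_13(6) divides φ(13) = 13 − 1 = 12 = 2^2 · 3.
Divisors of 12: 1, 2, 3, 4, 6, 12.
Evaluate successive powers at the divisors of 12:
6^1 ≡ 6 (mod 13)
6^2 ≡ 10 (mod 13)
6^3 ≡ 8 (mod 13)
6^4 ≡ 9 (mod 13)
6^6 ≡ 12 (mod 13)
6^12 ≡ 1 (mod 13) ✓
Therefore the multiplicative order of 6 modulo 13 is 12.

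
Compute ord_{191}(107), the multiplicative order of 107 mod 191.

Since 107 ∈ (Z/191Z)^×, its order divides φ(191) = 191 − 1 = 190 = 2 · 5 · 19.
Divisors of 190: 1, 2, 5, 10, 19, 38, 95, 190.
Check 107^d mod 191 for each divisor in increasing order:
107^1 ≡ 107
107^2 ≡ 180
107^5 ≡ 150
107^10 ≡ 153
107^19 ≡ 1
So ord_191(107) = 19.

19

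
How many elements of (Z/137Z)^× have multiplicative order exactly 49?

φ(137) = 137 − 1 = 136 = 2^3 · 17.
In a cyclic group of order 136, there are φ(d) elements of order d for each divisor d of 136, and zero for non-divisors.
Since 49 ∤ 136, the count is 0.

0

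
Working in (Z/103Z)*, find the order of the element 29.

51

By Lagrange's theorem, ord_103(29) divides φ(103) = 103 − 1 = 102 = 2 · 3 · 17.
Divisors of 102: 1, 2, 3, 6, 17, 34, 51, 102.
Test each divisor d:
29^1 ≡ 29 (mod 103)
29^2 ≡ 17 (mod 103)
29^3 ≡ 81 (mod 103)
29^6 ≡ 72 (mod 103)
29^17 ≡ 56 (mod 103)
29^34 ≡ 46 (mod 103)
29^51 ≡ 1 (mod 103) ✓
So ord_103(29) = 51.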